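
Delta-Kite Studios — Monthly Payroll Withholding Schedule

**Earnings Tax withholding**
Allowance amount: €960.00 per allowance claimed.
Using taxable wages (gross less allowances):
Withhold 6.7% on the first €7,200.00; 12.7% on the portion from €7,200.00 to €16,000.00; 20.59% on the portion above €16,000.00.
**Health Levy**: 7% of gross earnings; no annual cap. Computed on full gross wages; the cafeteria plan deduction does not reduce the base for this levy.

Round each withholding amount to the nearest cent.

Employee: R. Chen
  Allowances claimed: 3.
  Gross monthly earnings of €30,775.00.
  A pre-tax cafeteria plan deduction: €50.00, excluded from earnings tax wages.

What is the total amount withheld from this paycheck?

Earnings Tax: taxable = €30,775.00 − €50.00 − 3×€960.00 = €27,845.00
  €1,600.00 + 20.59% × (€27,845.00 − €16,000.00) = €1,600.00 + 20.59% × €11,845.00 = €4,038.89
Health Levy: 7% × €30,775.00 = €2,154.25
Total: €4,038.89 + €2,154.25 = €6,193.14

€6,193.14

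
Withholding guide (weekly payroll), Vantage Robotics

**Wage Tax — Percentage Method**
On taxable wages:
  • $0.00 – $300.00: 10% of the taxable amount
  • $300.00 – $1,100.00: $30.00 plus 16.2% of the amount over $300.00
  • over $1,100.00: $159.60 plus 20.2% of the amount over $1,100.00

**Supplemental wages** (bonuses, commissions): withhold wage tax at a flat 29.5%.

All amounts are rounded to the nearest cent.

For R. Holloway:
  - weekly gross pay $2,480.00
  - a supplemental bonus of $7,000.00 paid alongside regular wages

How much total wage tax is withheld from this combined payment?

$2,503.36

Wage Tax: taxable = $2,480.00
  $159.60 + 20.2% × ($2,480.00 − $1,100.00) = $159.60 + 20.2% × $1,380.00 = $438.36
Supplemental (29.5% flat on bonus): 29.5% × $7,000.00 = $2,065.00
Total wage tax: $438.36 + $2,065.00 = $2,503.36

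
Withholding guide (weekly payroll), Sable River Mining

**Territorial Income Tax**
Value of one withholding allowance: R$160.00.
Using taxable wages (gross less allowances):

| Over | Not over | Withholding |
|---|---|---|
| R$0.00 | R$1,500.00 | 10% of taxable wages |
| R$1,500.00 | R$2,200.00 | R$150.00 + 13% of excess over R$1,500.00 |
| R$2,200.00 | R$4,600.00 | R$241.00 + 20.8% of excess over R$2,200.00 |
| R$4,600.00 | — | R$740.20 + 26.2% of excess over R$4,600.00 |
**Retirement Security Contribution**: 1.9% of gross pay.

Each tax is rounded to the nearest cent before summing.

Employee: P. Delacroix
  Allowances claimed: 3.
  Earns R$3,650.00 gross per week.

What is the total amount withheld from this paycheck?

Territorial Income Tax: taxable = R$3,650.00 − 3×R$160.00 = R$3,170.00
  R$241.00 + 20.8% × (R$3,170.00 − R$2,200.00) = R$241.00 + 20.8% × R$970.00 = R$442.76
Retirement Security Contribution: 1.9% × R$3,650.00 = R$69.35
Total: R$442.76 + R$69.35 = R$512.11

R$512.11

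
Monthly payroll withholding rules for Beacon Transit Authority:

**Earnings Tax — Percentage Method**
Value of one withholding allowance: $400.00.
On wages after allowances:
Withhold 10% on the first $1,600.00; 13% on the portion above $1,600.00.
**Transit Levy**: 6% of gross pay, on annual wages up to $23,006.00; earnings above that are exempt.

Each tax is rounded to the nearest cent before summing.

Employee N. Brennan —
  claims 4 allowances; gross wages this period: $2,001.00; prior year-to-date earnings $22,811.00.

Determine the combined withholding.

$51.80

Earnings Tax: taxable = $2,001.00 − 4×$400.00 = $401.00
  10% × $401.00 = $40.10
Transit Levy: cap $23,006.00 − YTD $22,811.00 = $195.00 subject; 6% × $195.00 = $11.70
Total: $40.10 + $11.70 = $51.80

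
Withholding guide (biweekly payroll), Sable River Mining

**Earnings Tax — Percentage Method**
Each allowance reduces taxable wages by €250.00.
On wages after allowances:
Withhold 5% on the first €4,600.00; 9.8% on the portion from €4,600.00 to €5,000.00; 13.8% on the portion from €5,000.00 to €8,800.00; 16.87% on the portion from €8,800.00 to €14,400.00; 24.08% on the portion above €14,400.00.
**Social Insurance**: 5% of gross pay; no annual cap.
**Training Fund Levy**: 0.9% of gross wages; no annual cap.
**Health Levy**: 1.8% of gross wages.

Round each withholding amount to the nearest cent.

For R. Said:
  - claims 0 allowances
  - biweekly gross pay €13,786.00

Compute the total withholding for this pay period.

Earnings Tax: taxable = €13,786.00
  €793.60 + 16.87% × (€13,786.00 − €8,800.00) = €793.60 + 16.87% × €4,986.00 = €1,634.74
Social Insurance: 5% × €13,786.00 = €689.30
Training Fund Levy: 0.9% × €13,786.00 = €124.07
Health Levy: 1.8% × €13,786.00 = €248.15
Total: €1,634.74 + €689.30 + €124.07 + €248.15 = €2,696.26

€2,696.26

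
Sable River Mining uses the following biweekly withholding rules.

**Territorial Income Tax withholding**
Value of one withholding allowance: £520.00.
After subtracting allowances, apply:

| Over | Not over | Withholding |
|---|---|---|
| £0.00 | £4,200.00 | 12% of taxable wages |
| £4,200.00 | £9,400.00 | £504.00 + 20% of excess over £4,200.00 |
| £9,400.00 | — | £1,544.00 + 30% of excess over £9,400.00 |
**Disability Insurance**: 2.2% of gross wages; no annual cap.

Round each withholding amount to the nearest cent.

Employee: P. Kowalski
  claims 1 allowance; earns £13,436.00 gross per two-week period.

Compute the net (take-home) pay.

Territorial Income Tax: taxable = £13,436.00 − 1×£520.00 = £12,916.00
  £1,544.00 + 30% × (£12,916.00 − £9,400.00) = £1,544.00 + 30% × £3,516.00 = £2,598.80
Disability Insurance: 2.2% × £13,436.00 = £295.59
Total withheld: £2,598.80 + £295.59 = £2,894.39
Net pay: £13,436.00 − £2,894.39 = £10,541.61

£10,541.61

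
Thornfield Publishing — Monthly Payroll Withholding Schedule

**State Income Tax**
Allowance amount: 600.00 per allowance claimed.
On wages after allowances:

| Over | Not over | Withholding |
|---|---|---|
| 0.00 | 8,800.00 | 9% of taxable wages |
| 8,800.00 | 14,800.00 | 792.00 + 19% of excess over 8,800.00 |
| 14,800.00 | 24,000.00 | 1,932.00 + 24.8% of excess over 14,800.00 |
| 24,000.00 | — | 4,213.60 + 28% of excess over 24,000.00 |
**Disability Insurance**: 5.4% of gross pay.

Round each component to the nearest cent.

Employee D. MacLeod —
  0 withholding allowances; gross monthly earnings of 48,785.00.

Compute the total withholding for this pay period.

State Income Tax: taxable = 48,785.00
  4,213.60 + 28% × (48,785.00 − 24,000.00) = 4,213.60 + 28% × 24,785.00 = 11,153.40
Disability Insurance: 5.4% × 48,785.00 = 2,634.39
Total: 11,153.40 + 2,634.39 = 13,787.79

13,787.79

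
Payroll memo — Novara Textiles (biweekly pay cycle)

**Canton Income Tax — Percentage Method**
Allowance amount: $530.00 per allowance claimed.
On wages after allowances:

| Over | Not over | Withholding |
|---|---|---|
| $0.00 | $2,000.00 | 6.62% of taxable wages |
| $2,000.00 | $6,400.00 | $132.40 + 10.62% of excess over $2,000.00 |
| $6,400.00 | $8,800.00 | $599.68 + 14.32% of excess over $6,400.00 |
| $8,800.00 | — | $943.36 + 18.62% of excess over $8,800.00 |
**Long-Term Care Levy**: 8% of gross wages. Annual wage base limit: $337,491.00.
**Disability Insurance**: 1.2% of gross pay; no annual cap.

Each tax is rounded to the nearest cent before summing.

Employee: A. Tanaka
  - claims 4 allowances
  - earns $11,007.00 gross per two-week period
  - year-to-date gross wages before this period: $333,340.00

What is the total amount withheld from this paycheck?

$1,423.72

Canton Income Tax: taxable = $11,007.00 − 4×$530.00 = $8,887.00
  $943.36 + 18.62% × ($8,887.00 − $8,800.00) = $943.36 + 18.62% × $87.00 = $959.56
Long-Term Care Levy: cap $337,491.00 − YTD $333,340.00 = $4,151.00 subject; 8% × $4,151.00 = $332.08
Disability Insurance: 1.2% × $11,007.00 = $132.08
Total: $959.56 + $332.08 + $132.08 = $1,423.72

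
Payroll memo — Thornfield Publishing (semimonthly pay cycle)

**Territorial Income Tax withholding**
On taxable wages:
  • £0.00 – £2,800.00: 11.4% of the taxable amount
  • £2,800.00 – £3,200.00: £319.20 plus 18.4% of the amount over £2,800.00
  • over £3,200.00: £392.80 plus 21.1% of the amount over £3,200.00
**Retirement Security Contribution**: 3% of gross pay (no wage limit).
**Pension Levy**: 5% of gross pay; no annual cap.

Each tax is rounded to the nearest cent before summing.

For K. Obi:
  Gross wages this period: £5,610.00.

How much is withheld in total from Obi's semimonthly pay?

Territorial Income Tax: taxable = £5,610.00
  £392.80 + 21.1% × (£5,610.00 − £3,200.00) = £392.80 + 21.1% × £2,410.00 = £901.31
Retirement Security Contribution: 3% × £5,610.00 = £168.30
Pension Levy: 5% × £5,610.00 = £280.50
Total: £901.31 + £168.30 + £280.50 = £1,350.11

£1,350.11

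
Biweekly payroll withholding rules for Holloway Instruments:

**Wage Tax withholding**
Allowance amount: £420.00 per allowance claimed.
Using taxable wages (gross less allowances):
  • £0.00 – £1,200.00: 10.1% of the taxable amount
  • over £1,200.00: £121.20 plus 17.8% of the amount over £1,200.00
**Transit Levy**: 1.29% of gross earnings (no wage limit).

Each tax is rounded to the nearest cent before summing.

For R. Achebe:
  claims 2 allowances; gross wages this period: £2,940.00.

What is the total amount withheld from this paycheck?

£319.33

Wage Tax: taxable = £2,940.00 − 2×£420.00 = £2,100.00
  £121.20 + 17.8% × (£2,100.00 − £1,200.00) = £121.20 + 17.8% × £900.00 = £281.40
Transit Levy: 1.29% × £2,940.00 = £37.93
Total: £281.40 + £37.93 = £319.33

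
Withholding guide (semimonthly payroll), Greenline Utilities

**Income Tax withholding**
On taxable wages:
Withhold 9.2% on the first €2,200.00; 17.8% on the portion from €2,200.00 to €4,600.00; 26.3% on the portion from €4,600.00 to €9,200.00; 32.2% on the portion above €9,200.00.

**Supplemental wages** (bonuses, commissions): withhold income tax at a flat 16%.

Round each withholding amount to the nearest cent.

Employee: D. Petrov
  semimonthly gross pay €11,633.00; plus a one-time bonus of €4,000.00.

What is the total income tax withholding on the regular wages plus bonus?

€3,262.83

Income Tax: taxable = €11,633.00
  €1,839.40 + 32.2% × (€11,633.00 − €9,200.00) = €1,839.40 + 32.2% × €2,433.00 = €2,622.83
Supplemental (16% flat on bonus): 16% × €4,000.00 = €640.00
Total income tax: €2,622.83 + €640.00 = €3,262.83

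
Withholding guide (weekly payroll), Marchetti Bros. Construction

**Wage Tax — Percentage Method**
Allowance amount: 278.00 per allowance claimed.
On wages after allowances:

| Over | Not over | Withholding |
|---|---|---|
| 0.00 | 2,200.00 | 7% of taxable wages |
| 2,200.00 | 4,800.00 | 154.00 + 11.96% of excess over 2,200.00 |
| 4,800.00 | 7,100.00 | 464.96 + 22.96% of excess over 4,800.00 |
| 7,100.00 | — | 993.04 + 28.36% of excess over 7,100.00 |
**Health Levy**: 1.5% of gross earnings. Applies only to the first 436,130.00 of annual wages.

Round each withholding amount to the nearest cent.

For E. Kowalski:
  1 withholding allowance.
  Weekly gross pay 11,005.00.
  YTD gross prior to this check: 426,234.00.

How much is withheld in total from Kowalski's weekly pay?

Wage Tax: taxable = 11,005.00 − 1×278.00 = 10,727.00
  993.04 + 28.36% × (10,727.00 − 7,100.00) = 993.04 + 28.36% × 3,627.00 = 2,021.66
Health Levy: cap 436,130.00 − YTD 426,234.00 = 9,896.00 subject; 1.5% × 9,896.00 = 148.44
Total: 2,021.66 + 148.44 = 2,170.10

2,170.10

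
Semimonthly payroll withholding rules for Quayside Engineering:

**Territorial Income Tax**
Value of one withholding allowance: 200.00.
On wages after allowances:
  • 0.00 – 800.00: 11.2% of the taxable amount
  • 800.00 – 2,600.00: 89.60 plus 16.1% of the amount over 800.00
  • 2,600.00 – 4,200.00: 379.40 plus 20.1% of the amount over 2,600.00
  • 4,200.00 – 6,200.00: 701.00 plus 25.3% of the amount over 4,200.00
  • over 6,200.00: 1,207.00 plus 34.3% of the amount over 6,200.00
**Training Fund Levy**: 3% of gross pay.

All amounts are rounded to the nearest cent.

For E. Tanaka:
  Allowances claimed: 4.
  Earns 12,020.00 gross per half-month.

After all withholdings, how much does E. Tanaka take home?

8,730.54

Territorial Income Tax: taxable = 12,020.00 − 4×200.00 = 11,220.00
  1,207.00 + 34.3% × (11,220.00 − 6,200.00) = 1,207.00 + 34.3% × 5,020.00 = 2,928.86
Training Fund Levy: 3% × 12,020.00 = 360.60
Total withheld: 2,928.86 + 360.60 = 3,289.46
Net pay: 12,020.00 − 3,289.46 = 8,730.54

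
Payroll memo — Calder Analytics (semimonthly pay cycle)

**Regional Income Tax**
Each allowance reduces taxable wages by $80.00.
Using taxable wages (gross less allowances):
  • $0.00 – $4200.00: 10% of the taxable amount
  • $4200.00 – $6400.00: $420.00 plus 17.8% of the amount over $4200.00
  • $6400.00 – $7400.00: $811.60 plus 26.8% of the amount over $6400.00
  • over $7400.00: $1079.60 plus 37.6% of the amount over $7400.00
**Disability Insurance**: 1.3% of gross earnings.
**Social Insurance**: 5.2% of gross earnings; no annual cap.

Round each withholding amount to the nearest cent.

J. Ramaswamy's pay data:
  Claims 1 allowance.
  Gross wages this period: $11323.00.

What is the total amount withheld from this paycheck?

Regional Income Tax: taxable = $11323.00 − 1×$80.00 = $11243.00
  $1079.60 + 37.6% × ($11243.00 − $7400.00) = $1079.60 + 37.6% × $3843.00 = $2524.57
Disability Insurance: 1.3% × $11323.00 = $147.20
Social Insurance: 5.2% × $11323.00 = $588.80
Total: $2524.57 + $147.20 + $588.80 = $3260.57

$3260.57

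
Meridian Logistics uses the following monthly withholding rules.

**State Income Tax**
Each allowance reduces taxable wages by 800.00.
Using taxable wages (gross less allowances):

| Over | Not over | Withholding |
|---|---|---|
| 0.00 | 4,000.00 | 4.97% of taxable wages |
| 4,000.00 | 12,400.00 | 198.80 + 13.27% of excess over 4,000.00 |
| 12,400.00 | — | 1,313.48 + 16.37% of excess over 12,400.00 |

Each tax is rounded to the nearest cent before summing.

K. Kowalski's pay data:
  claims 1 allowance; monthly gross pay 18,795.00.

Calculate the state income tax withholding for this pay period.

2,229.38

State Income Tax: taxable = 18,795.00 − 1×800.00 = 17,995.00
  1,313.48 + 16.37% × (17,995.00 − 12,400.00) = 1,313.48 + 16.37% × 5,595.00 = 2,229.38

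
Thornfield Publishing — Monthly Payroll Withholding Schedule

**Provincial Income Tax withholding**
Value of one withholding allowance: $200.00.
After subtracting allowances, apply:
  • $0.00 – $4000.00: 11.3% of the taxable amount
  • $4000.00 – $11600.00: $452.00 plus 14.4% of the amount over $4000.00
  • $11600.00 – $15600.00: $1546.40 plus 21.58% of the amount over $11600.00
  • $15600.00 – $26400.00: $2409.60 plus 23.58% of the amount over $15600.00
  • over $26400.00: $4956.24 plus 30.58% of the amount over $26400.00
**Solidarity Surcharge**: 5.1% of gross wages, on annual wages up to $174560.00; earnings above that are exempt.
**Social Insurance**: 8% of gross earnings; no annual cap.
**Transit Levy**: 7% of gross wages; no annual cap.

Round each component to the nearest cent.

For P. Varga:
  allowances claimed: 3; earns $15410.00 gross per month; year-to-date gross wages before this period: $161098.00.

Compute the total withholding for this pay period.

Provincial Income Tax: taxable = $15410.00 − 3×$200.00 = $14810.00
  $1546.40 + 21.58% × ($14810.00 − $11600.00) = $1546.40 + 21.58% × $3210.00 = $2239.12
Solidarity Surcharge: cap $174560.00 − YTD $161098.00 = $13462.00 subject; 5.1% × $13462.00 = $686.56
Social Insurance: 8% × $15410.00 = $1232.80
Transit Levy: 7% × $15410.00 = $1078.70
Total: $2239.12 + $686.56 + $1232.80 + $1078.70 = $5237.18

$5237.18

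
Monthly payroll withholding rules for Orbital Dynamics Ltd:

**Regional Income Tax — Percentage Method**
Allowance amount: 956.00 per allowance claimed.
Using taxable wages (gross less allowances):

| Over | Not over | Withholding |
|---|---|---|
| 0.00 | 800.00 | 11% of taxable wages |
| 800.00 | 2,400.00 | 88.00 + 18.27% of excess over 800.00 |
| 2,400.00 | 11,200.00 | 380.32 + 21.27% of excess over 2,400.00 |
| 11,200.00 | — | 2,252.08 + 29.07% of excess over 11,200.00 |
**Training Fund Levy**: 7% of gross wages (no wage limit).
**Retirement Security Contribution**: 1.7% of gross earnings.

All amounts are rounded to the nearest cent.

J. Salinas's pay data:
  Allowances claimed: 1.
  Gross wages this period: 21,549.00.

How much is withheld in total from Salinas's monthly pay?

6,857.39

Regional Income Tax: taxable = 21,549.00 − 1×956.00 = 20,593.00
  2,252.08 + 29.07% × (20,593.00 − 11,200.00) = 2,252.08 + 29.07% × 9,393.00 = 4,982.63
Training Fund Levy: 7% × 21,549.00 = 1,508.43
Retirement Security Contribution: 1.7% × 21,549.00 = 366.33
Total: 4,982.63 + 1,508.43 + 366.33 = 6,857.39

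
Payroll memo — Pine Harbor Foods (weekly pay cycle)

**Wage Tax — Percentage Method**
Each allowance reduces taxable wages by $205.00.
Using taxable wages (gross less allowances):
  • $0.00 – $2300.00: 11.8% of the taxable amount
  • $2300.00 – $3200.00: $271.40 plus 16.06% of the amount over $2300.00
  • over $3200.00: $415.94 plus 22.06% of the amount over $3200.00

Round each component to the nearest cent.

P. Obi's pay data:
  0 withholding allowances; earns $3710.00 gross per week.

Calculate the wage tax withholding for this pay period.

Wage Tax: taxable = $3710.00
  $415.94 + 22.06% × ($3710.00 − $3200.00) = $415.94 + 22.06% × $510.00 = $528.45

$528.45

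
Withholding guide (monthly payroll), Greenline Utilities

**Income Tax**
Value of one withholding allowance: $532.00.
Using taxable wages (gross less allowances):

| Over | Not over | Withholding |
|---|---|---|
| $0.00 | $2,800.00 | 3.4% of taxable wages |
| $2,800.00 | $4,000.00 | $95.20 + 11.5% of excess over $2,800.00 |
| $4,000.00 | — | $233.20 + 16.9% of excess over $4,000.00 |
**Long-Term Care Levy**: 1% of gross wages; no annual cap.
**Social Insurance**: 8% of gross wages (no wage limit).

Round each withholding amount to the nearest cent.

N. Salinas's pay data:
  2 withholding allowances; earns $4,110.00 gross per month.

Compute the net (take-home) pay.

$3,616.61

Income Tax: taxable = $4,110.00 − 2×$532.00 = $3,046.00
  $95.20 + 11.5% × ($3,046.00 − $2,800.00) = $95.20 + 11.5% × $246.00 = $123.49
Long-Term Care Levy: 1% × $4,110.00 = $41.10
Social Insurance: 8% × $4,110.00 = $328.80
Total withheld: $123.49 + $41.10 + $328.80 = $493.39
Net pay: $4,110.00 − $493.39 = $3,616.61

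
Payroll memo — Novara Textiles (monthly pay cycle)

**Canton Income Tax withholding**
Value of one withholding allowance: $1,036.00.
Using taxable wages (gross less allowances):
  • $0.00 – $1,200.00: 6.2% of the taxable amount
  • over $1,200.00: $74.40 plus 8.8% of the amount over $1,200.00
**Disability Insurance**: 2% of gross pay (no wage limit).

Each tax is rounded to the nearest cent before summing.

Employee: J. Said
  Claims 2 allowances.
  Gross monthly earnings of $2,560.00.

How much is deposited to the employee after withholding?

Canton Income Tax: taxable = $2,560.00 − 2×$1,036.00 = $488.00
  6.2% × $488.00 = $30.26
Disability Insurance: 2% × $2,560.00 = $51.20
Total withheld: $30.26 + $51.20 = $81.46
Net pay: $2,560.00 − $81.46 = $2,478.54

$2,478.54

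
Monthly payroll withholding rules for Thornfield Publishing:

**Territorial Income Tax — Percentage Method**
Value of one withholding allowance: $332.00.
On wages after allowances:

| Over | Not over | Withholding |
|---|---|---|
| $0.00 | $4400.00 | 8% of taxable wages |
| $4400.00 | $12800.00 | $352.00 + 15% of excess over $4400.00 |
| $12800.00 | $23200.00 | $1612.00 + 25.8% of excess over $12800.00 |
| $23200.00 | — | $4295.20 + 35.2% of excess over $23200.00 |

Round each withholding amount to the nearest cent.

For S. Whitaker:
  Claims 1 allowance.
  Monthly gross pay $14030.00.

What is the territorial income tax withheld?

$1843.68

Territorial Income Tax: taxable = $14030.00 − 1×$332.00 = $13698.00
  $1612.00 + 25.8% × ($13698.00 − $12800.00) = $1612.00 + 25.8% × $898.00 = $1843.68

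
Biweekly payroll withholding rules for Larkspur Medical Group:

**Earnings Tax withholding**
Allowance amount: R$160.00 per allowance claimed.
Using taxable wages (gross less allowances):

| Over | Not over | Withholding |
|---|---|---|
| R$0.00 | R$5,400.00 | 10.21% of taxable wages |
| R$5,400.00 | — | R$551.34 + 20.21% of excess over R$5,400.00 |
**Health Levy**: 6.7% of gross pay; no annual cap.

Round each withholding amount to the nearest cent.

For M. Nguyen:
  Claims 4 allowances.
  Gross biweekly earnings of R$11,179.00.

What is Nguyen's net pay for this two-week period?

R$8,840.08

Earnings Tax: taxable = R$11,179.00 − 4×R$160.00 = R$10,539.00
  R$551.34 + 20.21% × (R$10,539.00 − R$5,400.00) = R$551.34 + 20.21% × R$5,139.00 = R$1,589.93
Health Levy: 6.7% × R$11,179.00 = R$748.99
Total withheld: R$1,589.93 + R$748.99 = R$2,338.92
Net pay: R$11,179.00 − R$2,338.92 = R$8,840.08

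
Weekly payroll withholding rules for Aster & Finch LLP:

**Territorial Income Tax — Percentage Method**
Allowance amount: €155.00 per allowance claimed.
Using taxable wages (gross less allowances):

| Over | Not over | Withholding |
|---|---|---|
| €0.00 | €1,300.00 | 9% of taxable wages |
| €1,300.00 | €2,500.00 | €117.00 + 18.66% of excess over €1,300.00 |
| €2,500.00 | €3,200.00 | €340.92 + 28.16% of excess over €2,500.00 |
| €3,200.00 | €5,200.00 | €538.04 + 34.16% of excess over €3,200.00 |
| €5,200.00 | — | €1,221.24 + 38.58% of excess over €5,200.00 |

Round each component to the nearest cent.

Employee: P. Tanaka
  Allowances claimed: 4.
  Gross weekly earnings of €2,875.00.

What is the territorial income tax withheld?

Territorial Income Tax: taxable = €2,875.00 − 4×€155.00 = €2,255.00
  €117.00 + 18.66% × (€2,255.00 − €1,300.00) = €117.00 + 18.66% × €955.00 = €295.20

€295.20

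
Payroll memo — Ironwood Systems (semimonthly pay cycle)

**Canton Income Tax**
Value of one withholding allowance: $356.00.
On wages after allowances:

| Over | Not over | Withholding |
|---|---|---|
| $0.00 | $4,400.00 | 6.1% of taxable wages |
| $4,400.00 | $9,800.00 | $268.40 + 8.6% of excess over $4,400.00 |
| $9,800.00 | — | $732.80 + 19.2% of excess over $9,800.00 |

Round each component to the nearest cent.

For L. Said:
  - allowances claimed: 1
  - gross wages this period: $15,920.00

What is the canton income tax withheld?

Canton Income Tax: taxable = $15,920.00 − 1×$356.00 = $15,564.00
  $732.80 + 19.2% × ($15,564.00 − $9,800.00) = $732.80 + 19.2% × $5,764.00 = $1,839.49

$1,839.49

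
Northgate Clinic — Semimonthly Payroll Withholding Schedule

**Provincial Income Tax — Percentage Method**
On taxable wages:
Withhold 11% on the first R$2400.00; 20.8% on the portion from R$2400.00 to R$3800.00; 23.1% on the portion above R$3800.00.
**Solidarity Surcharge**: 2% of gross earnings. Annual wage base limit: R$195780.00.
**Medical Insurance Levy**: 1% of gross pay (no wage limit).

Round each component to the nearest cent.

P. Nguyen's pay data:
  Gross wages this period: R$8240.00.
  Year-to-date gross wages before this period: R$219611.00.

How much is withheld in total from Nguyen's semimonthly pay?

R$1663.24

Provincial Income Tax: taxable = R$8240.00
  R$555.20 + 23.1% × (R$8240.00 − R$3800.00) = R$555.20 + 23.1% × R$4440.00 = R$1580.84
Solidarity Surcharge: YTD R$219611.00 ≥ cap R$195780.00 → R$0.00
Medical Insurance Levy: 1% × R$8240.00 = R$82.40
Total: R$1580.84 + R$0.00 + R$82.40 = R$1663.24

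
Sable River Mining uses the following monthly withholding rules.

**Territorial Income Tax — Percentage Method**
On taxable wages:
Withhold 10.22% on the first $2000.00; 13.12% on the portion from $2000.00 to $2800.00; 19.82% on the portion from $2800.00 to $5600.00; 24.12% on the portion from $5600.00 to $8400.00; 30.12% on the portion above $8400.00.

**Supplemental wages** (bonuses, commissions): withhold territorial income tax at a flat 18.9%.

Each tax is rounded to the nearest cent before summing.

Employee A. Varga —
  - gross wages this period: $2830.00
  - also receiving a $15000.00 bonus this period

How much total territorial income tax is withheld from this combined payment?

$3150.31

Territorial Income Tax: taxable = $2830.00
  $309.36 + 19.82% × ($2830.00 − $2800.00) = $309.36 + 19.82% × $30.00 = $315.31
Supplemental (18.9% flat on bonus): 18.9% × $15000.00 = $2835.00
Total territorial income tax: $315.31 + $2835.00 = $3150.31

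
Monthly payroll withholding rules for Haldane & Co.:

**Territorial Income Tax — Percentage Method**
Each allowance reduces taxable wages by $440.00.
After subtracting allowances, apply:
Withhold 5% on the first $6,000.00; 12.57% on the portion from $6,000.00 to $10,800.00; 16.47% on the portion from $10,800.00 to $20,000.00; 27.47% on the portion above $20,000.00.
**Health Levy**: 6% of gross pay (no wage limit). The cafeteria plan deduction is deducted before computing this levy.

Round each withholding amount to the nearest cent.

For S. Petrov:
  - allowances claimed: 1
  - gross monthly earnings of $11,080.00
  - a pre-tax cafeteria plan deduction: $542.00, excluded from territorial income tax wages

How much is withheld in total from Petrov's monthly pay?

Territorial Income Tax: taxable = $11,080.00 − $542.00 − 1×$440.00 = $10,098.00
  $300.00 + 12.57% × ($10,098.00 − $6,000.00) = $300.00 + 12.57% × $4,098.00 = $815.12
Health Levy: 6% × $10,538.00 = $632.28
Total: $815.12 + $632.28 = $1,447.40

$1,447.40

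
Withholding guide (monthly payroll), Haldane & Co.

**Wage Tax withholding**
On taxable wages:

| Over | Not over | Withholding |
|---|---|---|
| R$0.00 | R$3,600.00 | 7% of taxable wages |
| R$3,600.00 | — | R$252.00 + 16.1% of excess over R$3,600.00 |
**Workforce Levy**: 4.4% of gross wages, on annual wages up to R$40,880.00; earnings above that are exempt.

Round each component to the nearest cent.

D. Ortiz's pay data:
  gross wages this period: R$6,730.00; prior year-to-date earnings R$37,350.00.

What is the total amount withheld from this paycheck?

R$911.25

Wage Tax: taxable = R$6,730.00
  R$252.00 + 16.1% × (R$6,730.00 − R$3,600.00) = R$252.00 + 16.1% × R$3,130.00 = R$755.93
Workforce Levy: cap R$40,880.00 − YTD R$37,350.00 = R$3,530.00 subject; 4.4% × R$3,530.00 = R$155.32
Total: R$755.93 + R$155.32 = R$911.25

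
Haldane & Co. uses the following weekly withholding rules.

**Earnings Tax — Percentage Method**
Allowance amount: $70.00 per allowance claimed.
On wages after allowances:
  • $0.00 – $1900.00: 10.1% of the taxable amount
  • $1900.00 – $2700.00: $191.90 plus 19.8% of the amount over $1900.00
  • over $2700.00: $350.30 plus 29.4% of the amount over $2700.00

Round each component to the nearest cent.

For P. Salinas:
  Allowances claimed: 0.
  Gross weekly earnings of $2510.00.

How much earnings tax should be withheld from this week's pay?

Earnings Tax: taxable = $2510.00
  $191.90 + 19.8% × ($2510.00 − $1900.00) = $191.90 + 19.8% × $610.00 = $312.68

$312.68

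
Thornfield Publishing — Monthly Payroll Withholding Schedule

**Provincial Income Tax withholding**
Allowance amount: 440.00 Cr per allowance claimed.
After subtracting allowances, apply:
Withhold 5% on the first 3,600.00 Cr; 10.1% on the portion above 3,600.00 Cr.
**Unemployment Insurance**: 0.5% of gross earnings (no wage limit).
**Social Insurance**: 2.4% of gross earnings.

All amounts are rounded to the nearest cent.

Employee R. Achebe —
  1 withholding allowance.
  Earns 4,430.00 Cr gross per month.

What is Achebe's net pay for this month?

4,082.14 Cr

Provincial Income Tax: taxable = 4,430.00 Cr − 1×440.00 Cr = 3,990.00 Cr
  180.00 Cr + 10.1% × (3,990.00 Cr − 3,600.00 Cr) = 180.00 Cr + 10.1% × 390.00 Cr = 219.39 Cr
Unemployment Insurance: 0.5% × 4,430.00 Cr = 22.15 Cr
Social Insurance: 2.4% × 4,430.00 Cr = 106.32 Cr
Total withheld: 219.39 Cr + 22.15 Cr + 106.32 Cr = 347.86 Cr
Net pay: 4,430.00 Cr − 347.86 Cr = 4,082.14 Cr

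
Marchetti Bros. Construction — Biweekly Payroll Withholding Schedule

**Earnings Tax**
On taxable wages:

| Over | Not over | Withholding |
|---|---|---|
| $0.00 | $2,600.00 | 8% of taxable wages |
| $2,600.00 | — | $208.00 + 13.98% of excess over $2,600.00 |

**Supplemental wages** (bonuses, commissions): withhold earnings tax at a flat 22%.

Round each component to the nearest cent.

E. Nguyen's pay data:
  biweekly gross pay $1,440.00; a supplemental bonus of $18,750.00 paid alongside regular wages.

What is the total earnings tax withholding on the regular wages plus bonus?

$4,240.20

Earnings Tax: taxable = $1,440.00
  8% × $1,440.00 = $115.20
Supplemental (22% flat on bonus): 22% × $18,750.00 = $4,125.00
Total earnings tax: $115.20 + $4,125.00 = $4,240.20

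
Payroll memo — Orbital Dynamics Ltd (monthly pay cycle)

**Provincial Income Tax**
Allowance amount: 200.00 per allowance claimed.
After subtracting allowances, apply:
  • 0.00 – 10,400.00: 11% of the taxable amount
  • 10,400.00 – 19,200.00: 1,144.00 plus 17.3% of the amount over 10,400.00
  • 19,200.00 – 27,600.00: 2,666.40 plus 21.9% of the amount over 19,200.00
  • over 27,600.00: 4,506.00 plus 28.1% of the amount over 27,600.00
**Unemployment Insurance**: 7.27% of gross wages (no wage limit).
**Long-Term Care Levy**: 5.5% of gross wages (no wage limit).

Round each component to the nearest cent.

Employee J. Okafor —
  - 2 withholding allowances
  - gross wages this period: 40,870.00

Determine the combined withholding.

13,341.57

Provincial Income Tax: taxable = 40,870.00 − 2×200.00 = 40,470.00
  4,506.00 + 28.1% × (40,470.00 − 27,600.00) = 4,506.00 + 28.1% × 12,870.00 = 8,122.47
Unemployment Insurance: 7.27% × 40,870.00 = 2,971.25
Long-Term Care Levy: 5.5% × 40,870.00 = 2,247.85
Total: 8,122.47 + 2,971.25 + 2,247.85 = 13,341.57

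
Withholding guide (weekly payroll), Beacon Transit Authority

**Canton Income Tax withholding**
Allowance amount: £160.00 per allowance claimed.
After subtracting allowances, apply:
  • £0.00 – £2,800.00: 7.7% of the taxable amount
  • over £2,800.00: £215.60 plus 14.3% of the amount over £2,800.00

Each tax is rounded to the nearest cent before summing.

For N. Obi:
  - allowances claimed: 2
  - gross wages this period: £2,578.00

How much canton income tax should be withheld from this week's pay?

£173.87

Canton Income Tax: taxable = £2,578.00 − 2×£160.00 = £2,258.00
  7.7% × £2,258.00 = £173.87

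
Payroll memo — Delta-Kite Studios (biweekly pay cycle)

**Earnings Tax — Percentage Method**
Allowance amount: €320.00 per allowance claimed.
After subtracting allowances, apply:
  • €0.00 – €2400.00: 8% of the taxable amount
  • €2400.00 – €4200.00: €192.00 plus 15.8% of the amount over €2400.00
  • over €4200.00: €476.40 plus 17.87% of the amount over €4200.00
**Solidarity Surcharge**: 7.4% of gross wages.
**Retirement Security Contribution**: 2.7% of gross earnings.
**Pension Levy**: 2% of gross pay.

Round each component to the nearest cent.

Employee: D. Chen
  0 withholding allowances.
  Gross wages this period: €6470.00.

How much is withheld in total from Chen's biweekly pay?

€1664.92

Earnings Tax: taxable = €6470.00
  €476.40 + 17.87% × (€6470.00 − €4200.00) = €476.40 + 17.87% × €2270.00 = €882.05
Solidarity Surcharge: 7.4% × €6470.00 = €478.78
Retirement Security Contribution: 2.7% × €6470.00 = €174.69
Pension Levy: 2% × €6470.00 = €129.40
Total: €882.05 + €478.78 + €174.69 + €129.40 = €1664.92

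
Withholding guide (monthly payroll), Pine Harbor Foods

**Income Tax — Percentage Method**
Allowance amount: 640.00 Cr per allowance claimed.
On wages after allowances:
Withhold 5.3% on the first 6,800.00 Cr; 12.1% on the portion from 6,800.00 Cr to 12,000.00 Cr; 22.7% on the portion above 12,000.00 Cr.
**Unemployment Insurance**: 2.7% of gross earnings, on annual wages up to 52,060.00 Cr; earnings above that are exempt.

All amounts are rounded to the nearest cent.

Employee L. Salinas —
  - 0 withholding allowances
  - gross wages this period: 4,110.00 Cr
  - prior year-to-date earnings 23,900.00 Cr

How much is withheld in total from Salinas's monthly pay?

328.80 Cr

Income Tax: taxable = 4,110.00 Cr
  5.3% × 4,110.00 Cr = 217.83 Cr
Unemployment Insurance: 2.7% × 4,110.00 Cr = 110.97 Cr
Total: 217.83 Cr + 110.97 Cr = 328.80 Cr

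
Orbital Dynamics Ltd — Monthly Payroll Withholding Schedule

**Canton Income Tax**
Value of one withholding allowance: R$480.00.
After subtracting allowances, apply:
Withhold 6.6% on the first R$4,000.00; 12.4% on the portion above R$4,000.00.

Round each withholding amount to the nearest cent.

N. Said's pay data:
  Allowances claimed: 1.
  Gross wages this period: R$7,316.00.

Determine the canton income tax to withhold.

Canton Income Tax: taxable = R$7,316.00 − 1×R$480.00 = R$6,836.00
  R$264.00 + 12.4% × (R$6,836.00 − R$4,000.00) = R$264.00 + 12.4% × R$2,836.00 = R$615.66

R$615.66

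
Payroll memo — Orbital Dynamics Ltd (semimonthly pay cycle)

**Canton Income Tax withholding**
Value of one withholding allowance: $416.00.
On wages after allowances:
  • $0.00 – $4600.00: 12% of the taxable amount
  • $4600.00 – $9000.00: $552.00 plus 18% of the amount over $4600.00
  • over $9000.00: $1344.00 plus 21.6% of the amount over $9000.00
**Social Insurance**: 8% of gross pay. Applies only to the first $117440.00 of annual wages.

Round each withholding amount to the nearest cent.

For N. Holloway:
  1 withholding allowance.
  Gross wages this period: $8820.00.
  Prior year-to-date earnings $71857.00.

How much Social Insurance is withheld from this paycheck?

$705.60

Social Insurance: 8% × $8820.00 = $705.60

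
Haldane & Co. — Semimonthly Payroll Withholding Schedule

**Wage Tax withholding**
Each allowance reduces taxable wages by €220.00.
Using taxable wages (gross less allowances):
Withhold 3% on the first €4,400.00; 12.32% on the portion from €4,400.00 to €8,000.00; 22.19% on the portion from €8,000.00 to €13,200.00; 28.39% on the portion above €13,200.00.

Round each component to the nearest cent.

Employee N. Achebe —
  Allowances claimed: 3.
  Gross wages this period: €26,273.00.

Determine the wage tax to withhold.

€5,253.45

Wage Tax: taxable = €26,273.00 − 3×€220.00 = €25,613.00
  €1,729.40 + 28.39% × (€25,613.00 − €13,200.00) = €1,729.40 + 28.39% × €12,413.00 = €5,253.45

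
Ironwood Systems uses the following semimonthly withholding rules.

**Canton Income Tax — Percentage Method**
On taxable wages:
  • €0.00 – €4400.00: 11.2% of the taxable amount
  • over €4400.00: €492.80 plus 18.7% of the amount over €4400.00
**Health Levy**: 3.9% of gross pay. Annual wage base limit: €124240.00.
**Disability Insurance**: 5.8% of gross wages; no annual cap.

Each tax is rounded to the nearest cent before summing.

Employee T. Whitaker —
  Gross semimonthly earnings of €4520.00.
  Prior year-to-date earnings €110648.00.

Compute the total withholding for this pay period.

€953.68

Canton Income Tax: taxable = €4520.00
  €492.80 + 18.7% × (€4520.00 − €4400.00) = €492.80 + 18.7% × €120.00 = €515.24
Health Levy: 3.9% × €4520.00 = €176.28
Disability Insurance: 5.8% × €4520.00 = €262.16
Total: €515.24 + €176.28 + €262.16 = €953.68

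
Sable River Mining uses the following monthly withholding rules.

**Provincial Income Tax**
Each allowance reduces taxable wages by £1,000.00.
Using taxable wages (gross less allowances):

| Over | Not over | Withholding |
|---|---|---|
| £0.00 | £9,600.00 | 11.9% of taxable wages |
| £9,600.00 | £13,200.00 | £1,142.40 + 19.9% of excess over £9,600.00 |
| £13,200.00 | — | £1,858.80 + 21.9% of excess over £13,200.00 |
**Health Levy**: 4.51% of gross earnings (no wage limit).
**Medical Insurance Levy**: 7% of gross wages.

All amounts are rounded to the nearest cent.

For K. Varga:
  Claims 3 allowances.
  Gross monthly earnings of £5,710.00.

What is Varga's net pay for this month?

£4,730.29

Provincial Income Tax: taxable = £5,710.00 − 3×£1,000.00 = £2,710.00
  11.9% × £2,710.00 = £322.49
Health Levy: 4.51% × £5,710.00 = £257.52
Medical Insurance Levy: 7% × £5,710.00 = £399.70
Total withheld: £322.49 + £257.52 + £399.70 = £979.71
Net pay: £5,710.00 − £979.71 = £4,730.29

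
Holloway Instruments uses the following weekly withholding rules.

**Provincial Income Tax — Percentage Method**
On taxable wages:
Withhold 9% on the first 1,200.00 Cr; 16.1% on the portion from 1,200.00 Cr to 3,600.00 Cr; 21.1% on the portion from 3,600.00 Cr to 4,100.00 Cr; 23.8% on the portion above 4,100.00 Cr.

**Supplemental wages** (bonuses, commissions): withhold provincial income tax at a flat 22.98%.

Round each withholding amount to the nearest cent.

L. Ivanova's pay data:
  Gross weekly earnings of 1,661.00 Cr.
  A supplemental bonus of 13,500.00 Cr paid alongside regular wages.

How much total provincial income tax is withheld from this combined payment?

Provincial Income Tax: taxable = 1,661.00 Cr
  108.00 Cr + 16.1% × (1,661.00 Cr − 1,200.00 Cr) = 108.00 Cr + 16.1% × 461.00 Cr = 182.22 Cr
Supplemental (22.98% flat on bonus): 22.98% × 13,500.00 Cr = 3,102.30 Cr
Total provincial income tax: 182.22 Cr + 3,102.30 Cr = 3,284.52 Cr

3,284.52 Cr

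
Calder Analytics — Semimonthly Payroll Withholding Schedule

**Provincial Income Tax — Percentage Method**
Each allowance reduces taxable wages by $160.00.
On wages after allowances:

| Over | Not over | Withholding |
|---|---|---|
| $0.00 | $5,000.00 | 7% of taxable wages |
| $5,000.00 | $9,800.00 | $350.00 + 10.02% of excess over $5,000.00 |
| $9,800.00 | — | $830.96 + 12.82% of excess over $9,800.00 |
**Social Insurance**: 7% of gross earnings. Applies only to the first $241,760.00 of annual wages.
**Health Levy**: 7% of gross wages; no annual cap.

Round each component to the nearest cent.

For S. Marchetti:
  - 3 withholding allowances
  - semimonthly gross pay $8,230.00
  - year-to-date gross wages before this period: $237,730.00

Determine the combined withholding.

$1,483.75

Provincial Income Tax: taxable = $8,230.00 − 3×$160.00 = $7,750.00
  $350.00 + 10.02% × ($7,750.00 − $5,000.00) = $350.00 + 10.02% × $2,750.00 = $625.55
Social Insurance: cap $241,760.00 − YTD $237,730.00 = $4,030.00 subject; 7% × $4,030.00 = $282.10
Health Levy: 7% × $8,230.00 = $576.10
Total: $625.55 + $282.10 + $576.10 = $1,483.75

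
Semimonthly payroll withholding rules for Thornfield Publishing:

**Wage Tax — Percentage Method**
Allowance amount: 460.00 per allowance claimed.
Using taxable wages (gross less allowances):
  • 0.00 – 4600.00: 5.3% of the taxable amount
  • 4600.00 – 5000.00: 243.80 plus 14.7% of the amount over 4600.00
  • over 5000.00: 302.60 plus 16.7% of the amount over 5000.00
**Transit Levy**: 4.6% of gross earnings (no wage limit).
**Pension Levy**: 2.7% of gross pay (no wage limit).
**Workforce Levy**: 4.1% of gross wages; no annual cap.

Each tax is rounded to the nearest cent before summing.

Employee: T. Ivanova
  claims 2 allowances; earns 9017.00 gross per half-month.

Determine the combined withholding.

1847.74

Wage Tax: taxable = 9017.00 − 2×460.00 = 8097.00
  302.60 + 16.7% × (8097.00 − 5000.00) = 302.60 + 16.7% × 3097.00 = 819.80
Transit Levy: 4.6% × 9017.00 = 414.78
Pension Levy: 2.7% × 9017.00 = 243.46
Workforce Levy: 4.1% × 9017.00 = 369.70
Total: 819.80 + 414.78 + 243.46 + 369.70 = 1847.74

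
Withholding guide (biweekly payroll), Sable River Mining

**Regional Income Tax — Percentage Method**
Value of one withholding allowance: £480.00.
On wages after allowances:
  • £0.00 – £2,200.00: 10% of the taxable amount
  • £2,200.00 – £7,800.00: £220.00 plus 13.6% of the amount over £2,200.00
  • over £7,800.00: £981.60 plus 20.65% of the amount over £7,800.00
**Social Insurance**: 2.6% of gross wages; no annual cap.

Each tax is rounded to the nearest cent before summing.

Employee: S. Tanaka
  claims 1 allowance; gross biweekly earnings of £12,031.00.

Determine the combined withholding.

Regional Income Tax: taxable = £12,031.00 − 1×£480.00 = £11,551.00
  £981.60 + 20.65% × (£11,551.00 − £7,800.00) = £981.60 + 20.65% × £3,751.00 = £1,756.18
Social Insurance: 2.6% × £12,031.00 = £312.81
Total: £1,756.18 + £312.81 = £2,068.99

£2,068.99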